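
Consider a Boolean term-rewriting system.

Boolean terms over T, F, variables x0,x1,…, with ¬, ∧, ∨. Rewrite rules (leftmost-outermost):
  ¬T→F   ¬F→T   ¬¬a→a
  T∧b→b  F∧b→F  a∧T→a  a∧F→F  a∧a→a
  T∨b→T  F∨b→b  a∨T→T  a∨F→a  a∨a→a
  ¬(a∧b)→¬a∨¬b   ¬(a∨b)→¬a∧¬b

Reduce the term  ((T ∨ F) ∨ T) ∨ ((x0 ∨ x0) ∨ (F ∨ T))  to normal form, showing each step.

  start: ((T ∨ F) ∨ T) ∨ ((x0 ∨ x0) ∨ (F ∨ T))
  [1] T ∨ ((x0 ∨ x0) ∨ (F ∨ T))
  [2] T

Answer: normal form = T  (in 2 steps)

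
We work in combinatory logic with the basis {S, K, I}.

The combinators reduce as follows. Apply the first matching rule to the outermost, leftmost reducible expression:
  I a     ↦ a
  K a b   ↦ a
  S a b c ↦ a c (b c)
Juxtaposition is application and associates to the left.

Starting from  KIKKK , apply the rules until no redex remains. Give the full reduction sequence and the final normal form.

  start: KIKKK
  step 1: IKK
  step 2: KK

Answer: normal form = KK  (in 2 steps)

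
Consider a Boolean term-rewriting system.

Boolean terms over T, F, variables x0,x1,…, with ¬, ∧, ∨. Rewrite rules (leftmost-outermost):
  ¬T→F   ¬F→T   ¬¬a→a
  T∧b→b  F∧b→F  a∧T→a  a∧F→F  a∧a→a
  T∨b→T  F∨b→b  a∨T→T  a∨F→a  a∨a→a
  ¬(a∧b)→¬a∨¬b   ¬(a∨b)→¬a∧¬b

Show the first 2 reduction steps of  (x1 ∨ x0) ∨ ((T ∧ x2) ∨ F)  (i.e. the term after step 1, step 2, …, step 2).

  start: (x1 ∨ x0) ∨ ((T ∧ x2) ∨ F)
  step 1: (x1 ∨ x0) ∨ (T ∧ x2)
  step 2: (x1 ∨ x0) ∨ x2

Answer: after 2 steps: (x1 ∨ x0) ∨ x2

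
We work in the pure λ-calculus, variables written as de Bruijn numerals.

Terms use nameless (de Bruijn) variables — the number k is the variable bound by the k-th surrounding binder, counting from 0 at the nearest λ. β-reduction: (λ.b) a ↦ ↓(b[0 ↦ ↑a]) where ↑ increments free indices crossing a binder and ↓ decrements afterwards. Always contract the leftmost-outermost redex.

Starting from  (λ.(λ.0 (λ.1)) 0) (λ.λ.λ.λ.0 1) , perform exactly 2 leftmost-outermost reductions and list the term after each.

  start: (λ.(λ.0 (λ.1)) 0) (λ.λ.λ.λ.0 1)
  [1] (λ.0 (λ.1)) (λ.λ.λ.λ.0 1)
  [2] (λ.λ.λ.λ.0 1) (λ.λ.λ.λ.λ.0 1)

Answer: after 2 steps: (λ.λ.λ.λ.0 1) (λ.λ.λ.λ.λ.0 1)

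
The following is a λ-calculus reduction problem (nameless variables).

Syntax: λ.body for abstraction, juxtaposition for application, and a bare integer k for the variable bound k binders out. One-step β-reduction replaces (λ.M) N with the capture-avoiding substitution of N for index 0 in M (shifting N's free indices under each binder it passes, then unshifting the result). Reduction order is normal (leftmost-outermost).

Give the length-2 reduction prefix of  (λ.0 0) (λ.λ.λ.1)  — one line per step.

Answer: after 2 steps: λ.λ.1

Working:
  start: (λ.0 0) (λ.λ.λ.1)
  step 1: (λ.λ.λ.1) (λ.λ.λ.1)
  step 2: λ.λ.1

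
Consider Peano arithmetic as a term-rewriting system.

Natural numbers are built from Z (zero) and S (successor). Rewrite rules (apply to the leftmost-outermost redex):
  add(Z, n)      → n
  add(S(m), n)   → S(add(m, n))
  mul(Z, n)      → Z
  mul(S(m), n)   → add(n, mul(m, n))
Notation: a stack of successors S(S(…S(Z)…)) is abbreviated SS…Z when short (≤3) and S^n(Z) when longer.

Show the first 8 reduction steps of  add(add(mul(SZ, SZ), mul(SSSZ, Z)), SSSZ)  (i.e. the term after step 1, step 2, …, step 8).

  start: add(add(mul(SZ, SZ), mul(SSSZ, Z)), SSSZ)
  [1] add(add(add(SZ, mul(Z, SZ)), mul(SSSZ, Z)), SSSZ)
  [2] add(add(S(add(Z, mul(Z, SZ))), mul(SSSZ, Z)), SSSZ)
  [3] add(S(add(add(Z, mul(Z, SZ)), mul(SSSZ, Z))), SSSZ)
  [4] S(add(add(add(Z, mul(Z, SZ)), mul(SSSZ, Z)), SSSZ))
  [5] S(add(add(mul(Z, SZ), mul(SSSZ, Z)), SSSZ))
  [6] S(add(add(Z, mul(SSSZ, Z)), SSSZ))
  [7] S(add(mul(SSSZ, Z), SSSZ))
  [8] S(add(add(Z, mul(SSZ, Z)), SSSZ))

Answer: after 8 steps: S(add(add(Z, mul(SSZ, Z)), SSSZ))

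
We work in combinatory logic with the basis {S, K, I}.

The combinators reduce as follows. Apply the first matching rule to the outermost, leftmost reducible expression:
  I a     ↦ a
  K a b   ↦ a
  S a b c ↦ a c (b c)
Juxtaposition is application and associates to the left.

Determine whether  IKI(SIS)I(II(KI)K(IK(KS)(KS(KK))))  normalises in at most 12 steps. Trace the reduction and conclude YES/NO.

Answer: YES — reaches normal form KS in 10 ≤ 12 steps

Reduction:
  start: IKI(SIS)I(II(KI)K(IK(KS)(KS(KK))))
  [1] KI(SIS)I(II(KI)K(IK(KS)(KS(KK))))
  [2] II(II(KI)K(IK(KS)(KS(KK))))
  [3] I(II(KI)K(IK(KS)(KS(KK))))
  [4] II(KI)K(IK(KS)(KS(KK)))
  [5] I(KI)K(IK(KS)(KS(KK)))
  [6] KIK(IK(KS)(KS(KK)))
  [7] I(IK(KS)(KS(KK)))
  [8] IK(KS)(KS(KK))
  [9] K(KS)(KS(KK))
  [10] KS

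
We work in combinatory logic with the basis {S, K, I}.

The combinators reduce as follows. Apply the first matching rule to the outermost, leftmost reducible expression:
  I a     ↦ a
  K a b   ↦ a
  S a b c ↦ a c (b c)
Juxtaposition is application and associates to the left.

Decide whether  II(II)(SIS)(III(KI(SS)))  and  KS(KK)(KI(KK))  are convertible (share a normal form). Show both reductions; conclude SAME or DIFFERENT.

Answer: SAME — A ⇓ SI, B ⇓ SI

Working:
Term A:
  start: II(II)(SIS)(III(KI(SS)))
  [1] I(II)(SIS)(III(KI(SS)))
  [2] II(SIS)(III(KI(SS)))
  [3] I(SIS)(III(KI(SS)))
  [4] SIS(III(KI(SS)))
  [5] I(III(KI(SS)))(S(III(KI(SS))))
  [6] III(KI(SS))(S(III(KI(SS))))
  [7] II(KI(SS))(S(III(KI(SS))))
  [8] I(KI(SS))(S(III(KI(SS))))
  [9] KI(SS)(S(III(KI(SS))))
  [10] I(S(III(KI(SS))))
  [11] S(III(KI(SS)))
  [12] S(II(KI(SS)))
  [13] S(I(KI(SS)))
  [14] S(KI(SS))
  [15] SI

Term B:
  start: KS(KK)(KI(KK))
  [1] S(KI(KK))
  [2] SI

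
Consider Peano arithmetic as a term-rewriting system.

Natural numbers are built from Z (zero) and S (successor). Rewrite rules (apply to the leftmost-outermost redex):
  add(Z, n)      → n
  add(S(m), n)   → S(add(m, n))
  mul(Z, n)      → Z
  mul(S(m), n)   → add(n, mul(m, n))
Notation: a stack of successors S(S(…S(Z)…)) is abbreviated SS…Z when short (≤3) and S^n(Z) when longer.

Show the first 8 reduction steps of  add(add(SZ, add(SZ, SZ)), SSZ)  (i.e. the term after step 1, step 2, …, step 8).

  start: add(add(SZ, add(SZ, SZ)), SSZ)
  →1  add(S(add(Z, add(SZ, SZ))), SSZ)
  →2  S(add(add(Z, add(SZ, SZ)), SSZ))
  →3  S(add(add(SZ, SZ), SSZ))
  →4  S(add(S(add(Z, SZ)), SSZ))
  →5  S(S(add(add(Z, SZ), SSZ)))
  →6  S(S(add(SZ, SSZ)))
  →7  S(S(S(add(Z, SSZ))))
  →8  S^5(Z)

Answer: after 8 steps: S^5(Z)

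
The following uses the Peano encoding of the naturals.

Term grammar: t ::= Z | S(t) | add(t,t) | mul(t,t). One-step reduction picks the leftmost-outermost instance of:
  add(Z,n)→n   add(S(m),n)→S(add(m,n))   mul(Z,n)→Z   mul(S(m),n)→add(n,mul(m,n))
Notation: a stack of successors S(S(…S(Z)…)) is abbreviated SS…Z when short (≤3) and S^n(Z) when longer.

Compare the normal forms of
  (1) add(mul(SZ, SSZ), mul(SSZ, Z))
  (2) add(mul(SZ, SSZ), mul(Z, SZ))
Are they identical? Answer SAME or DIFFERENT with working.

Answer: SAME — A ⇓ SSZ, B ⇓ SSZ

Reduction:
Term A:
  start: add(mul(SZ, SSZ), mul(SSZ, Z))
  step 1: add(add(SSZ, mul(Z, SSZ)), mul(SSZ, Z))
  step 2: add(S(add(SZ, mul(Z, SSZ))), mul(SSZ, Z))
  step 3: S(add(add(SZ, mul(Z, SSZ)), mul(SSZ, Z)))
  step 4: S(add(S(add(Z, mul(Z, SSZ))), mul(SSZ, Z)))
  step 5: S(S(add(add(Z, mul(Z, SSZ)), mul(SSZ, Z))))
  step 6: S(S(add(mul(Z, SSZ), mul(SSZ, Z))))
  step 7: S(S(add(Z, mul(SSZ, Z))))
  step 8: S(S(mul(SSZ, Z)))
  step 9: S(S(add(Z, mul(SZ, Z))))
  step 10: S(S(mul(SZ, Z)))
  step 11: S(S(add(Z, mul(Z, Z))))
  step 12: S(S(mul(Z, Z)))
  step 13: SSZ

Term B:
  start: add(mul(SZ, SSZ), mul(Z, SZ))
  step 1: add(add(SSZ, mul(Z, SSZ)), mul(Z, SZ))
  step 2: add(S(add(SZ, mul(Z, SSZ))), mul(Z, SZ))
  step 3: S(add(add(SZ, mul(Z, SSZ)), mul(Z, SZ)))
  step 4: S(add(S(add(Z, mul(Z, SSZ))), mul(Z, SZ)))
  step 5: S(S(add(add(Z, mul(Z, SSZ)), mul(Z, SZ))))
  step 6: S(S(add(mul(Z, SSZ), mul(Z, SZ))))
  step 7: S(S(add(Z, mul(Z, SZ))))
  step 8: S(S(mul(Z, SZ)))
  step 9: SSZ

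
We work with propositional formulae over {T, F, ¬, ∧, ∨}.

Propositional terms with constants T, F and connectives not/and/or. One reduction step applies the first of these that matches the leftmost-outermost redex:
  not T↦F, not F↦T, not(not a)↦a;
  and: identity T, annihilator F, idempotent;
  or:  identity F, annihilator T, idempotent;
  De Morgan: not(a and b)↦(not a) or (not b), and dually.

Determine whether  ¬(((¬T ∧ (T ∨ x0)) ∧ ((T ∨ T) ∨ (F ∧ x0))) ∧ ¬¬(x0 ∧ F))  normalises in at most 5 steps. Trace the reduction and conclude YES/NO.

  start: ¬(((¬T ∧ (T ∨ x0)) ∧ ((T ∨ T) ∨ (F ∧ x0))) ∧ ¬¬(x0 ∧ F))
  step 1: ¬((¬T ∧ (T ∨ x0)) ∧ ((T ∨ T) ∨ (F ∧ x0))) ∨ ¬¬¬(x0 ∧ F)
  step 2: (¬(¬T ∧ (T ∨ x0)) ∨ ¬((T ∨ T) ∨ (F ∧ x0))) ∨ ¬¬¬(x0 ∧ F)
  step 3: ((¬¬T ∨ ¬(T ∨ x0)) ∨ ¬((T ∨ T) ∨ (F ∧ x0))) ∨ ¬¬¬(x0 ∧ F)
  step 4: ((T ∨ ¬(T ∨ x0)) ∨ ¬((T ∨ T) ∨ (F ∧ x0))) ∨ ¬¬¬(x0 ∧ F)
  step 5: (T ∨ ¬((T ∨ T) ∨ (F ∧ x0))) ∨ ¬¬¬(x0 ∧ F)

Answer: NO — after 5 steps the term is (T ∨ ¬((T ∨ T) ∨ (F ∧ x0))) ∨ ¬¬¬(x0 ∧ F), not yet normal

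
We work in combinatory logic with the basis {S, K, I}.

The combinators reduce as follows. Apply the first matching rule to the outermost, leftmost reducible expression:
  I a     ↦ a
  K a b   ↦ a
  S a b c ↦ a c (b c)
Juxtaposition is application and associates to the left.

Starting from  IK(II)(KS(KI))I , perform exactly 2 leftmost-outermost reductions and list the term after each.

Answer: after 2 steps: III

Derivation:
  start: IK(II)(KS(KI))I
  [1] K(II)(KS(KI))I
  [2] III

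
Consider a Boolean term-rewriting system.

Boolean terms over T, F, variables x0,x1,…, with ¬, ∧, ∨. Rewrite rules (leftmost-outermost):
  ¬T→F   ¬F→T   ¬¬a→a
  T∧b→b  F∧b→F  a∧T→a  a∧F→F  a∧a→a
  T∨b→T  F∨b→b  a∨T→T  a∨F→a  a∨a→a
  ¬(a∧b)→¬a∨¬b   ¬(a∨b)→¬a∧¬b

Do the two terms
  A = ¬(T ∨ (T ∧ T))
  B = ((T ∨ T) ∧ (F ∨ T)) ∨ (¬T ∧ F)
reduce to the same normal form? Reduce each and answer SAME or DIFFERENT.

Term A:
  start: ¬(T ∨ (T ∧ T))
  →1  ¬T ∧ ¬(T ∧ T)
  →2  F ∧ ¬(T ∧ T)
  →3  F

Term B:
  start: ((T ∨ T) ∧ (F ∨ T)) ∨ (¬T ∧ F)
  →1  (T ∧ (F ∨ T)) ∨ (¬T ∧ F)
  →2  (F ∨ T) ∨ (¬T ∧ F)
  →3  T ∨ (¬T ∧ F)
  →4  T

Answer: DIFFERENT — A ⇓ F, B ⇓ T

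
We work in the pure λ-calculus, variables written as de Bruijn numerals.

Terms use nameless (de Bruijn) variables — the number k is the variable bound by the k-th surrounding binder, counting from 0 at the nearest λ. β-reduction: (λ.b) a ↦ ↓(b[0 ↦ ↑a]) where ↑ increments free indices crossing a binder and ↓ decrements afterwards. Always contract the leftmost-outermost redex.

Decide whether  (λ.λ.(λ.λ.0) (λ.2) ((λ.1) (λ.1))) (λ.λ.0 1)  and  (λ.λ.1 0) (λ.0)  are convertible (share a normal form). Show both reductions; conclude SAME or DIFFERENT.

Answer: SAME — A ⇓ λ.0, B ⇓ λ.0

Derivation:
Term A:
  start: (λ.λ.(λ.λ.0) (λ.2) ((λ.1) (λ.1))) (λ.λ.0 1)
  →1  λ.(λ.λ.0) (λ.λ.λ.0 1) ((λ.1) (λ.1))
  →2  λ.(λ.0) ((λ.1) (λ.1))
  →3  λ.(λ.1) (λ.1)
  →4  λ.0

Term B:
  start: (λ.λ.1 0) (λ.0)
  →1  λ.(λ.0) 0
  →2  λ.0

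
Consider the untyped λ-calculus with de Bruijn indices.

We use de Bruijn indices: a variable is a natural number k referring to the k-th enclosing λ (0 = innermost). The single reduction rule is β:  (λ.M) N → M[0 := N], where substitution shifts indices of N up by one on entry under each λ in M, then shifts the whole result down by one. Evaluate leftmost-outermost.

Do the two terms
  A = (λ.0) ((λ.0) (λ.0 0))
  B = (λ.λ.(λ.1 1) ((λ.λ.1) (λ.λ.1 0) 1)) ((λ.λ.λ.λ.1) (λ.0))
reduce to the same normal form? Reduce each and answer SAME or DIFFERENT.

Term A:
  start: (λ.0) ((λ.0) (λ.0 0))
  →1  (λ.0) (λ.0 0)
  →2  λ.0 0

Term B:
  start: (λ.λ.(λ.1 1) ((λ.λ.1) (λ.λ.1 0) 1)) ((λ.λ.λ.λ.1) (λ.0))
  →1  λ.(λ.1 1) ((λ.λ.1) (λ.λ.1 0) ((λ.λ.λ.λ.1) (λ.0)))
  →2  λ.0 0

Answer: SAME — A ⇓ λ.0 0, B ⇓ λ.0 0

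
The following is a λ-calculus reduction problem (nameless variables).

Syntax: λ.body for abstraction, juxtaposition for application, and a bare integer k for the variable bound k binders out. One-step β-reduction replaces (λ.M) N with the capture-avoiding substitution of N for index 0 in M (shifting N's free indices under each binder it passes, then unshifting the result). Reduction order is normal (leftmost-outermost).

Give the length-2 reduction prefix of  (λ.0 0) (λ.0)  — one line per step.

Answer: after 2 steps: λ.0

Reduction:
  start: (λ.0 0) (λ.0)
  step 1: (λ.0) (λ.0)
  step 2: λ.0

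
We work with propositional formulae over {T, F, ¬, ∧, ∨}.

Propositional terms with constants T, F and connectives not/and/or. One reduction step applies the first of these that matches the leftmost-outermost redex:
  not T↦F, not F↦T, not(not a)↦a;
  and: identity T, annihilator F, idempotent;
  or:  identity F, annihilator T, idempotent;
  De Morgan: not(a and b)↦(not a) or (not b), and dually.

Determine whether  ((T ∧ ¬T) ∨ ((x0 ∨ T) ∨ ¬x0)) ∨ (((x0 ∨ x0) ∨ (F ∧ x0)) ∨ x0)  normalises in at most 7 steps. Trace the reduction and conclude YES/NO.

Answer: YES — reaches normal form T in 6 ≤ 7 steps

Reduction:
  start: ((T ∧ ¬T) ∨ ((x0 ∨ T) ∨ ¬x0)) ∨ (((x0 ∨ x0) ∨ (F ∧ x0)) ∨ x0)
  step 1: (¬T ∨ ((x0 ∨ T) ∨ ¬x0)) ∨ (((x0 ∨ x0) ∨ (F ∧ x0)) ∨ x0)
  step 2: (F ∨ ((x0 ∨ T) ∨ ¬x0)) ∨ (((x0 ∨ x0) ∨ (F ∧ x0)) ∨ x0)
  step 3: ((x0 ∨ T) ∨ ¬x0) ∨ (((x0 ∨ x0) ∨ (F ∧ x0)) ∨ x0)
  step 4: (T ∨ ¬x0) ∨ (((x0 ∨ x0) ∨ (F ∧ x0)) ∨ x0)
  step 5: T ∨ (((x0 ∨ x0) ∨ (F ∧ x0)) ∨ x0)
  step 6: T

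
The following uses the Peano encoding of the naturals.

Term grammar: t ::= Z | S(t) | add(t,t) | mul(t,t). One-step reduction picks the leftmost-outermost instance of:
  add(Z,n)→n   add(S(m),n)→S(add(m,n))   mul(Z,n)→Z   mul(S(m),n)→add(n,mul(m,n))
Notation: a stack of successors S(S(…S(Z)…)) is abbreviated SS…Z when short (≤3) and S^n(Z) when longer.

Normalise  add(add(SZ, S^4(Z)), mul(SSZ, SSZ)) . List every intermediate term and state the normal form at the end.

Answer: normal form = S^9(Z)  (in 17 steps)

Derivation:
  start: add(add(SZ, S^4(Z)), mul(SSZ, SSZ))
  step 1: add(S(add(Z, S^4(Z))), mul(SSZ, SSZ))
  step 2: S(add(add(Z, S^4(Z)), mul(SSZ, SSZ)))
  step 3: S(add(S^4(Z), mul(SSZ, SSZ)))
  step 4: S(S(add(SSSZ, mul(SSZ, SSZ))))
  step 5: S(S(S(add(SSZ, mul(SSZ, SSZ)))))
  step 6: S(S(S(S(add(SZ, mul(SSZ, SSZ))))))
  step 7: S(S(S(S(S(add(Z, mul(SSZ, SSZ)))))))
  step 8: S(S(S(S(S(mul(SSZ, SSZ))))))
  step 9: S(S(S(S(S(add(SSZ, mul(SZ, SSZ)))))))
  step 10: S(S(S(S(S(S(add(SZ, mul(SZ, SSZ))))))))
  step 11: S(S(S(S(S(S(S(add(Z, mul(SZ, SSZ)))))))))
  step 12: S(S(S(S(S(S(S(mul(SZ, SSZ))))))))
  step 13: S(S(S(S(S(S(S(add(SSZ, mul(Z, SSZ)))))))))
  step 14: S(S(S(S(S(S(S(S(add(SZ, mul(Z, SSZ))))))))))
  step 15: S(S(S(S(S(S(S(S(S(add(Z, mul(Z, SSZ)))))))))))
  step 16: S(S(S(S(S(S(S(S(S(mul(Z, SSZ))))))))))
  step 17: S^9(Z)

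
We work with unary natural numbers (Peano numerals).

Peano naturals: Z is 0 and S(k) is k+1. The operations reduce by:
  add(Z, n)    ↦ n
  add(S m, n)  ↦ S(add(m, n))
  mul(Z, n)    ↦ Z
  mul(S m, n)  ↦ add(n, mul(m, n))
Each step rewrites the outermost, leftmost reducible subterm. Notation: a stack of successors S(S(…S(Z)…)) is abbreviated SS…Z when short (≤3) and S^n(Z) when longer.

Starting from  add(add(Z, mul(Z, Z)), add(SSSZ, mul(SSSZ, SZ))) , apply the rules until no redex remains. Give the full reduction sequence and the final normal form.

  start: add(add(Z, mul(Z, Z)), add(SSSZ, mul(SSSZ, SZ)))
  step 1: add(mul(Z, Z), add(SSSZ, mul(SSSZ, SZ)))
  step 2: add(Z, add(SSSZ, mul(SSSZ, SZ)))
  step 3: add(SSSZ, mul(SSSZ, SZ))
  step 4: S(add(SSZ, mul(SSSZ, SZ)))
  step 5: S(S(add(SZ, mul(SSSZ, SZ))))
  step 6: S(S(S(add(Z, mul(SSSZ, SZ)))))
  step 7: S(S(S(mul(SSSZ, SZ))))
  step 8: S(S(S(add(SZ, mul(SSZ, SZ)))))
  step 9: S(S(S(S(add(Z, mul(SSZ, SZ))))))
  step 10: S(S(S(S(mul(SSZ, SZ)))))
  step 11: S(S(S(S(add(SZ, mul(SZ, SZ))))))
  step 12: S(S(S(S(S(add(Z, mul(SZ, SZ)))))))
  step 13: S(S(S(S(S(mul(SZ, SZ))))))
  step 14: S(S(S(S(S(add(SZ, mul(Z, SZ)))))))
  step 15: S(S(S(S(S(S(add(Z, mul(Z, SZ))))))))
  step 16: S(S(S(S(S(S(mul(Z, SZ)))))))
  step 17: S^6(Z)

Answer: normal form = S^6(Z)  (in 17 steps)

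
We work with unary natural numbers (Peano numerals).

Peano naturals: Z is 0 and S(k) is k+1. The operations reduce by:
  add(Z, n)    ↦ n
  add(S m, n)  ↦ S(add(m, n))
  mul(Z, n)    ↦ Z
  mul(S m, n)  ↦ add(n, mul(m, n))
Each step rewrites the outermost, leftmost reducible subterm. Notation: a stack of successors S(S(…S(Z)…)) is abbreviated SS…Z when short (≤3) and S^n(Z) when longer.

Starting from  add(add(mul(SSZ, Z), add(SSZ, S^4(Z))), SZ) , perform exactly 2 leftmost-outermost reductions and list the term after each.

  start: add(add(mul(SSZ, Z), add(SSZ, S^4(Z))), SZ)
  step 1: add(add(add(Z, mul(SZ, Z)), add(SSZ, S^4(Z))), SZ)
  step 2: add(add(mul(SZ, Z), add(SSZ, S^4(Z))), SZ)

Answer: after 2 steps: add(add(mul(SZ, Z), add(SSZ, S^4(Z))), SZ)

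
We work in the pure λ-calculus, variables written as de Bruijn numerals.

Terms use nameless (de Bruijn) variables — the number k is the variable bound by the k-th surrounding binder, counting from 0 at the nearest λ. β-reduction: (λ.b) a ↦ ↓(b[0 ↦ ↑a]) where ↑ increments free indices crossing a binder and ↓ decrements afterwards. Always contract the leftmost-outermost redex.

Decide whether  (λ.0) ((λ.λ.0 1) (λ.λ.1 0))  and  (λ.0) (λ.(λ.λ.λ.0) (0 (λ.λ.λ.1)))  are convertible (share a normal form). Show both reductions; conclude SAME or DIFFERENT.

Term A:
  start: (λ.0) ((λ.λ.0 1) (λ.λ.1 0))
  step 1: (λ.λ.0 1) (λ.λ.1 0)
  step 2: λ.0 (λ.λ.1 0)

Term B:
  start: (λ.0) (λ.(λ.λ.λ.0) (0 (λ.λ.λ.1)))
  step 1: λ.(λ.λ.λ.0) (0 (λ.λ.λ.1))
  step 2: λ.λ.λ.0

Answer: DIFFERENT — A ⇓ λ.0 (λ.λ.1 0), B ⇓ λ.λ.λ.0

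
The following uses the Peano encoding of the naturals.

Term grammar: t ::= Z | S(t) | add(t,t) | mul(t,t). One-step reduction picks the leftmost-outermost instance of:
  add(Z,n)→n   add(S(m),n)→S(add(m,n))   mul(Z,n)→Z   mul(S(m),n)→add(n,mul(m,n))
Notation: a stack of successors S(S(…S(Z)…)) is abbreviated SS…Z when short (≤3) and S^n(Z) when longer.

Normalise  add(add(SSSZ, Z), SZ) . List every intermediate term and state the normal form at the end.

Answer: normal form = S^4(Z)  (in 8 steps)

Reduction:
  start: add(add(SSSZ, Z), SZ)
  step 1: add(S(add(SSZ, Z)), SZ)
  step 2: S(add(add(SSZ, Z), SZ))
  step 3: S(add(S(add(SZ, Z)), SZ))
  step 4: S(S(add(add(SZ, Z), SZ)))
  step 5: S(S(add(S(add(Z, Z)), SZ)))
  step 6: S(S(S(add(add(Z, Z), SZ))))
  step 7: S(S(S(add(Z, SZ))))
  step 8: S^4(Z)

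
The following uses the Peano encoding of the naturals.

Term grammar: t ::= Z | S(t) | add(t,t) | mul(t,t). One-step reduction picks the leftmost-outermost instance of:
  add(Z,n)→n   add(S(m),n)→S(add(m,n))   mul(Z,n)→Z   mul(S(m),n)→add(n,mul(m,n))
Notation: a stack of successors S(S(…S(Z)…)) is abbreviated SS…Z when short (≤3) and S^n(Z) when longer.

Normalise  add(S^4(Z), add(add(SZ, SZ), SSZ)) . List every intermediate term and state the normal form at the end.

  start: add(S^4(Z), add(add(SZ, SZ), SSZ))
  step 1: S(add(SSSZ, add(add(SZ, SZ), SSZ)))
  step 2: S(S(add(SSZ, add(add(SZ, SZ), SSZ))))
  step 3: S(S(S(add(SZ, add(add(SZ, SZ), SSZ)))))
  step 4: S(S(S(S(add(Z, add(add(SZ, SZ), SSZ))))))
  step 5: S(S(S(S(add(add(SZ, SZ), SSZ)))))
  step 6: S(S(S(S(add(S(add(Z, SZ)), SSZ)))))
  step 7: S(S(S(S(S(add(add(Z, SZ), SSZ))))))
  step 8: S(S(S(S(S(add(SZ, SSZ))))))
  step 9: S(S(S(S(S(S(add(Z, SSZ)))))))
  step 10: S^8(Z)

Answer: normal form = S^8(Z)  (in 10 steps)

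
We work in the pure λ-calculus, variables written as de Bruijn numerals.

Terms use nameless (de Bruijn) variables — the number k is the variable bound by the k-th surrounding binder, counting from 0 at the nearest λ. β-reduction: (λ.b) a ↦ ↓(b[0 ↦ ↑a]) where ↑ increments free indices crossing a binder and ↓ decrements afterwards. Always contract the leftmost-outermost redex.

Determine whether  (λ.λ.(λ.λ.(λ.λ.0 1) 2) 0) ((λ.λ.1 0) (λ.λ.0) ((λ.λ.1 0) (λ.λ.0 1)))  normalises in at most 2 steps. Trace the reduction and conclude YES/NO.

Answer: NO — after 2 steps the term is λ.λ.(λ.λ.0 1) 1, not yet normal

Working:
  start: (λ.λ.(λ.λ.(λ.λ.0 1) 2) 0) ((λ.λ.1 0) (λ.λ.0) ((λ.λ.1 0) (λ.λ.0 1)))
  →1  λ.(λ.λ.(λ.λ.0 1) 2) 0
  →2  λ.λ.(λ.λ.0 1) 1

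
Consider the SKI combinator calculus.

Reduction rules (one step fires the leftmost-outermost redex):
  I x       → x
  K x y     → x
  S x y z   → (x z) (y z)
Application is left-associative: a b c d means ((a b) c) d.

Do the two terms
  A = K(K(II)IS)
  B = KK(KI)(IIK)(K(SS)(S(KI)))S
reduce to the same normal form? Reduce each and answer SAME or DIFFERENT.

Term A:
  start: K(K(II)IS)
  [1] K(IIS)
  [2] K(IS)
  [3] KS

Term B:
  start: KK(KI)(IIK)(K(SS)(S(KI)))S
  [1] K(IIK)(K(SS)(S(KI)))S
  [2] IIKS
  [3] IKS
  [4] KS

Answer: SAME — A ⇓ KS, B ⇓ KS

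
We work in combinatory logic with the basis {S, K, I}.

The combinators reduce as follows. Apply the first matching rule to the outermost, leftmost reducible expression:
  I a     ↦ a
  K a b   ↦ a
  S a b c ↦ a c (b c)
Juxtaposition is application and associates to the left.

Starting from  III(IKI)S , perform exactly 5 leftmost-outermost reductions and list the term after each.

Answer: after 5 steps: I

Derivation:
  start: III(IKI)S
  step 1: II(IKI)S
  step 2: I(IKI)S
  step 3: IKIS
  step 4: KIS
  step 5: I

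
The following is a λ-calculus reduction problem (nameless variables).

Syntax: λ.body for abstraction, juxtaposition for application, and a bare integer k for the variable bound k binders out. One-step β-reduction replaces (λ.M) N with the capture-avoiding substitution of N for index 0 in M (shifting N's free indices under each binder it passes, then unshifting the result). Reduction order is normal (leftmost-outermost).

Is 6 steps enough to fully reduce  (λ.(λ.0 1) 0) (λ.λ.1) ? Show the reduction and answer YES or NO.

  start: (λ.(λ.0 1) 0) (λ.λ.1)
  →1  (λ.0 (λ.λ.1)) (λ.λ.1)
  →2  (λ.λ.1) (λ.λ.1)
  →3  λ.λ.λ.1

Answer: YES — reaches normal form λ.λ.λ.1 in 3 ≤ 6 steps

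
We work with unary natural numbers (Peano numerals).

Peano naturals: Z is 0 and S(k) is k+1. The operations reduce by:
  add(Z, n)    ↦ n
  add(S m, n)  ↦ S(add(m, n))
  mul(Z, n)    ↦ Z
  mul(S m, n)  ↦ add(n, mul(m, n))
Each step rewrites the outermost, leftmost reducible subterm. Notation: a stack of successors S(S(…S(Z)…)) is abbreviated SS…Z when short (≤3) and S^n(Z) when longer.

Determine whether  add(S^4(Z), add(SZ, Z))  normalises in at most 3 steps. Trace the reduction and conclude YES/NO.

Answer: NO — after 3 steps the term is S(S(S(add(SZ, add(SZ, Z))))), not yet normal

Working:
  start: add(S^4(Z), add(SZ, Z))
  step 1: S(add(SSSZ, add(SZ, Z)))
  step 2: S(S(add(SSZ, add(SZ, Z))))
  step 3: S(S(S(add(SZ, add(SZ, Z)))))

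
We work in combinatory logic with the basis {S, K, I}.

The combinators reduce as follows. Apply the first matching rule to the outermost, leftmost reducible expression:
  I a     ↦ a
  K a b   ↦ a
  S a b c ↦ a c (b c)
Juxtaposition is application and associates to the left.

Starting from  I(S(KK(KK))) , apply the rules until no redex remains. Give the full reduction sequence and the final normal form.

  start: I(S(KK(KK)))
  step 1: S(KK(KK))
  step 2: SK

Answer: normal form = SK  (in 2 steps)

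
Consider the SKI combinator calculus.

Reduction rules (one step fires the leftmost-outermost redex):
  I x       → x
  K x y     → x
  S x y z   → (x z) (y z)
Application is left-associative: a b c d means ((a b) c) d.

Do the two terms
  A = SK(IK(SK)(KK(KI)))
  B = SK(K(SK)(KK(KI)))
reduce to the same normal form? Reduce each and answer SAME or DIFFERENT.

Term A:
  start: SK(IK(SK)(KK(KI)))
  step 1: SK(K(SK)(KK(KI)))
  step 2: SK(SK)

Term B:
  start: SK(K(SK)(KK(KI)))
  step 1: SK(SK)

Answer: SAME — A ⇓ SK(SK), B ⇓ SK(SK)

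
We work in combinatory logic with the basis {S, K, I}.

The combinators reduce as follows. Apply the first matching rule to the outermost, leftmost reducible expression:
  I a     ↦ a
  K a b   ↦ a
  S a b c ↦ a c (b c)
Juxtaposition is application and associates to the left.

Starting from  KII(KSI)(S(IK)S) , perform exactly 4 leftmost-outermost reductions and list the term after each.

Answer: after 4 steps: S(SKS)

Derivation:
  start: KII(KSI)(S(IK)S)
  →1  I(KSI)(S(IK)S)
  →2  KSI(S(IK)S)
  →3  S(S(IK)S)
  →4  S(SKS)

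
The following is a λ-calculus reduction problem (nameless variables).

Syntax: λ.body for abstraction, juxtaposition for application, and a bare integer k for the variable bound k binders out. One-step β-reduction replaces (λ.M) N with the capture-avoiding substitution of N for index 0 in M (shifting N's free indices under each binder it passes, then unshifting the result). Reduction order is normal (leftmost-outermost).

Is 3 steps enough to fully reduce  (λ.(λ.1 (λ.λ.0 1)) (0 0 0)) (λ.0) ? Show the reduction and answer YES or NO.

Answer: YES — reaches normal form λ.λ.0 1 in 3 ≤ 3 steps

Reduction:
  start: (λ.(λ.1 (λ.λ.0 1)) (0 0 0)) (λ.0)
  →1  (λ.(λ.0) (λ.λ.0 1)) ((λ.0) (λ.0) (λ.0))
  →2  (λ.0) (λ.λ.0 1)
  →3  λ.λ.0 1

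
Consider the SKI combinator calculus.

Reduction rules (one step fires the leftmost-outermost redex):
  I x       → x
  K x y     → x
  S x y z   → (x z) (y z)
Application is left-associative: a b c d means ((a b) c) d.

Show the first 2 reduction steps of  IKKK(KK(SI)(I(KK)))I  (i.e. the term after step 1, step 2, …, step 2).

Answer: after 2 steps: K(KK(SI)(I(KK)))I

Derivation:
  start: IKKK(KK(SI)(I(KK)))I
  step 1: KKK(KK(SI)(I(KK)))I
  step 2: K(KK(SI)(I(KK)))I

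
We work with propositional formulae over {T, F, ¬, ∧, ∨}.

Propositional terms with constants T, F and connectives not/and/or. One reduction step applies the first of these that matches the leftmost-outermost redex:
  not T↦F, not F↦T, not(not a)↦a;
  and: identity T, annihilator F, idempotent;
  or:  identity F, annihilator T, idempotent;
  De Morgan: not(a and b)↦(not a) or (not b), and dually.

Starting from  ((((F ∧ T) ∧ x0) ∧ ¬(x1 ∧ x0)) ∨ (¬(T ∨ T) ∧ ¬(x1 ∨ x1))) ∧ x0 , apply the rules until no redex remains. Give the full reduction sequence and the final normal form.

Answer: normal form = F  (in 9 steps)

Reduction:
  start: ((((F ∧ T) ∧ x0) ∧ ¬(x1 ∧ x0)) ∨ (¬(T ∨ T) ∧ ¬(x1 ∨ x1))) ∧ x0
  step 1: (((F ∧ x0) ∧ ¬(x1 ∧ x0)) ∨ (¬(T ∨ T) ∧ ¬(x1 ∨ x1))) ∧ x0
  step 2: ((F ∧ ¬(x1 ∧ x0)) ∨ (¬(T ∨ T) ∧ ¬(x1 ∨ x1))) ∧ x0
  step 3: (F ∨ (¬(T ∨ T) ∧ ¬(x1 ∨ x1))) ∧ x0
  step 4: (¬(T ∨ T) ∧ ¬(x1 ∨ x1)) ∧ x0
  step 5: ((¬T ∧ ¬T) ∧ ¬(x1 ∨ x1)) ∧ x0
  step 6: (¬T ∧ ¬(x1 ∨ x1)) ∧ x0
  step 7: (F ∧ ¬(x1 ∨ x1)) ∧ x0
  step 8: F ∧ x0
  step 9: F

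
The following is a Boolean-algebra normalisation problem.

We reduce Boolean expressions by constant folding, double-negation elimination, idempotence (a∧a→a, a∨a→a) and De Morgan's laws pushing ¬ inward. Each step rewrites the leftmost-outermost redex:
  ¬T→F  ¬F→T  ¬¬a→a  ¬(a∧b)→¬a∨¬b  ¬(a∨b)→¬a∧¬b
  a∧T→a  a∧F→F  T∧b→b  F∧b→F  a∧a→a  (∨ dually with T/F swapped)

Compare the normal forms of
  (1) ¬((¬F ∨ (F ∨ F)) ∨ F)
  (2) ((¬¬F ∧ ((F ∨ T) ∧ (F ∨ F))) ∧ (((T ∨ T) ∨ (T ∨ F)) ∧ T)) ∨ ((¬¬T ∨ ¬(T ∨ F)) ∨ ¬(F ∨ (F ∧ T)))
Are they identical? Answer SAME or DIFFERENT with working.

Term A:
  start: ¬((¬F ∨ (F ∨ F)) ∨ F)
  →1  ¬(¬F ∨ (F ∨ F)) ∧ ¬F
  →2  (¬¬F ∧ ¬(F ∨ F)) ∧ ¬F
  →3  (F ∧ ¬(F ∨ F)) ∧ ¬F
  →4  F ∧ ¬F
  →5  F

Term B:
  start: ((¬¬F ∧ ((F ∨ T) ∧ (F ∨ F))) ∧ (((T ∨ T) ∨ (T ∨ F)) ∧ T)) ∨ ((¬¬T ∨ ¬(T ∨ F)) ∨ ¬(F ∨ (F ∧ T)))
  →1  ((F ∧ ((F ∨ T) ∧ (F ∨ F))) ∧ (((T ∨ T) ∨ (T ∨ F)) ∧ T)) ∨ ((¬¬T ∨ ¬(T ∨ F)) ∨ ¬(F ∨ (F ∧ T)))
  →2  (F ∧ (((T ∨ T) ∨ (T ∨ F)) ∧ T)) ∨ ((¬¬T ∨ ¬(T ∨ F)) ∨ ¬(F ∨ (F ∧ T)))
  →3  F ∨ ((¬¬T ∨ ¬(T ∨ F)) ∨ ¬(F ∨ (F ∧ T)))
  →4  (¬¬T ∨ ¬(T ∨ F)) ∨ ¬(F ∨ (F ∧ T))
  →5  (T ∨ ¬(T ∨ F)) ∨ ¬(F ∨ (F ∧ T))
  →6  T ∨ ¬(F ∨ (F ∧ T))
  →7  T

Answer: DIFFERENT — A ⇓ F, B ⇓ T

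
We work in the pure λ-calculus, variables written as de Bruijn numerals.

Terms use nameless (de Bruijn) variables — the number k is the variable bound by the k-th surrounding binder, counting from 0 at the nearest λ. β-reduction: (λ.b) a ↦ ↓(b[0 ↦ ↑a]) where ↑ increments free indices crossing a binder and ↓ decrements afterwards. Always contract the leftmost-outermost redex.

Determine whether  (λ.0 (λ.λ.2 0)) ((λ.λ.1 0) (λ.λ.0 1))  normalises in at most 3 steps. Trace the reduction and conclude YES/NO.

  start: (λ.0 (λ.λ.2 0)) ((λ.λ.1 0) (λ.λ.0 1))
  step 1: (λ.λ.1 0) (λ.λ.0 1) (λ.λ.(λ.λ.1 0) (λ.λ.0 1) 0)
  step 2: (λ.(λ.λ.0 1) 0) (λ.λ.(λ.λ.1 0) (λ.λ.0 1) 0)
  step 3: (λ.λ.0 1) (λ.λ.(λ.λ.1 0) (λ.λ.0 1) 0)

Answer: NO — after 3 steps the term is (λ.λ.0 1) (λ.λ.(λ.λ.1 0) (λ.λ.0 1) 0), not yet normal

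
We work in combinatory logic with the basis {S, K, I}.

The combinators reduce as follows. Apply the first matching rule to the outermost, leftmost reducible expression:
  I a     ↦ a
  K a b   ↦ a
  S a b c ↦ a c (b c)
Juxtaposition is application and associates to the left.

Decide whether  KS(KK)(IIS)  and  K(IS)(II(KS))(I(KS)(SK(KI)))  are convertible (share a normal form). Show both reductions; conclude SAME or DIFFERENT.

Term A:
  start: KS(KK)(IIS)
  step 1: S(IIS)
  step 2: S(IS)
  step 3: SS

Term B:
  start: K(IS)(II(KS))(I(KS)(SK(KI)))
  step 1: IS(I(KS)(SK(KI)))
  step 2: S(I(KS)(SK(KI)))
  step 3: S(KS(SK(KI)))
  step 4: SS

Answer: SAME — A ⇓ SS, B ⇓ SS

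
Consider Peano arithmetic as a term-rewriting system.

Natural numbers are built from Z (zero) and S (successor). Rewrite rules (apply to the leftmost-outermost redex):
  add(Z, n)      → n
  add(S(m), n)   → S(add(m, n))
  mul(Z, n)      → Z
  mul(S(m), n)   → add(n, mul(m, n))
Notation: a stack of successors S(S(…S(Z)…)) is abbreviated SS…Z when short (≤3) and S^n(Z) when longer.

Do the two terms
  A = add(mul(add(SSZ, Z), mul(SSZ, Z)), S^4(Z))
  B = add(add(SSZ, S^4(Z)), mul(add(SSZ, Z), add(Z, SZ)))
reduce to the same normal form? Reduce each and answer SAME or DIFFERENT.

Answer: DIFFERENT — A ⇓ S^4(Z), B ⇓ S^8(Z)

Working:
Term A:
  start: add(mul(add(SSZ, Z), mul(SSZ, Z)), S^4(Z))
  →1  add(mul(S(add(SZ, Z)), mul(SSZ, Z)), S^4(Z))
  →2  add(add(mul(SSZ, Z), mul(add(SZ, Z), mul(SSZ, Z))), S^4(Z))
  →3  add(add(add(Z, mul(SZ, Z)), mul(add(SZ, Z), mul(SSZ, Z))), S^4(Z))
  →4  add(add(mul(SZ, Z), mul(add(SZ, Z), mul(SSZ, Z))), S^4(Z))
  →5  add(add(add(Z, mul(Z, Z)), mul(add(SZ, Z), mul(SSZ, Z))), S^4(Z))
  →6  add(add(mul(Z, Z), mul(add(SZ, Z), mul(SSZ, Z))), S^4(Z))
  →7  add(add(Z, mul(add(SZ, Z), mul(SSZ, Z))), S^4(Z))
  →8  add(mul(add(SZ, Z), mul(SSZ, Z)), S^4(Z))
  →9  add(mul(S(add(Z, Z)), mul(SSZ, Z)), S^4(Z))
  →10  add(add(mul(SSZ, Z), mul(add(Z, Z), mul(SSZ, Z))), S^4(Z))
  →11  add(add(add(Z, mul(SZ, Z)), mul(add(Z, Z), mul(SSZ, Z))), S^4(Z))
  →12  add(add(mul(SZ, Z), mul(add(Z, Z), mul(SSZ, Z))), S^4(Z))
  →13  add(add(add(Z, mul(Z, Z)), mul(add(Z, Z), mul(SSZ, Z))), S^4(Z))
  →14  add(add(mul(Z, Z), mul(add(Z, Z), mul(SSZ, Z))), S^4(Z))
  →15  add(add(Z, mul(add(Z, Z), mul(SSZ, Z))), S^4(Z))
  →16  add(mul(add(Z, Z), mul(SSZ, Z)), S^4(Z))
  →17  add(mul(Z, mul(SSZ, Z)), S^4(Z))
  →18  add(Z, S^4(Z))
  →19  S^4(Z)

Term B:
  start: add(add(SSZ, S^4(Z)), mul(add(SSZ, Z), add(Z, SZ)))
  →1  add(S(add(SZ, S^4(Z))), mul(add(SSZ, Z), add(Z, SZ)))
  →2  S(add(add(SZ, S^4(Z)), mul(add(SSZ, Z), add(Z, SZ))))
  →3  S(add(S(add(Z, S^4(Z))), mul(add(SSZ, Z), add(Z, SZ))))
  →4  S(S(add(add(Z, S^4(Z)), mul(add(SSZ, Z), add(Z, SZ)))))
  →5  S(S(add(S^4(Z), mul(add(SSZ, Z), add(Z, SZ)))))
  →6  S(S(S(add(SSSZ, mul(add(SSZ, Z), add(Z, SZ))))))
  →7  S(S(S(S(add(SSZ, mul(add(SSZ, Z), add(Z, SZ)))))))
  →8  S(S(S(S(S(add(SZ, mul(add(SSZ, Z), add(Z, SZ))))))))
  →9  S(S(S(S(S(S(add(Z, mul(add(SSZ, Z), add(Z, SZ)))))))))
  →10  S(S(S(S(S(S(mul(add(SSZ, Z), add(Z, SZ))))))))
  →11  S(S(S(S(S(S(mul(S(add(SZ, Z)), add(Z, SZ))))))))
  →12  S(S(S(S(S(S(add(add(Z, SZ), mul(add(SZ, Z), add(Z, SZ)))))))))
  →13  S(S(S(S(S(S(add(SZ, mul(add(SZ, Z), add(Z, SZ)))))))))
  →14  S(S(S(S(S(S(S(add(Z, mul(add(SZ, Z), add(Z, SZ))))))))))
  →15  S(S(S(S(S(S(S(mul(add(SZ, Z), add(Z, SZ)))))))))
  →16  S(S(S(S(S(S(S(mul(S(add(Z, Z)), add(Z, SZ)))))))))
  →17  S(S(S(S(S(S(S(add(add(Z, SZ), mul(add(Z, Z), add(Z, SZ))))))))))
  →18  S(S(S(S(S(S(S(add(SZ, mul(add(Z, Z), add(Z, SZ))))))))))
  →19  S(S(S(S(S(S(S(S(add(Z, mul(add(Z, Z), add(Z, SZ)))))))))))
  →20  S(S(S(S(S(S(S(S(mul(add(Z, Z), add(Z, SZ))))))))))
  →21  S(S(S(S(S(S(S(S(mul(Z, add(Z, SZ))))))))))
  →22  S^8(Z)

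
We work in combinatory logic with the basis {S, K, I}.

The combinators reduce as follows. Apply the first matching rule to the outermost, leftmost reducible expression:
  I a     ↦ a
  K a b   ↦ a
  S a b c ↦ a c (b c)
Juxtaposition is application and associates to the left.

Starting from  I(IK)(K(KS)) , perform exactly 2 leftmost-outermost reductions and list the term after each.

Answer: after 2 steps: K(K(KS))

Derivation:
  start: I(IK)(K(KS))
  step 1: IK(K(KS))
  step 2: K(K(KS))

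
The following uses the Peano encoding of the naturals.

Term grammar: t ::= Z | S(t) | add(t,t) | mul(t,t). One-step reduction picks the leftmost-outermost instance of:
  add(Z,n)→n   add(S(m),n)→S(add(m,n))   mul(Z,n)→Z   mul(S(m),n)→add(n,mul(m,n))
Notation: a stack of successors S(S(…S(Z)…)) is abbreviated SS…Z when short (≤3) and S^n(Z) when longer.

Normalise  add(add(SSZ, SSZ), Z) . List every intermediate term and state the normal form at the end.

Answer: normal form = S^4(Z)  (in 8 steps)

Reduction:
  start: add(add(SSZ, SSZ), Z)
  [1] add(S(add(SZ, SSZ)), Z)
  [2] S(add(add(SZ, SSZ), Z))
  [3] S(add(S(add(Z, SSZ)), Z))
  [4] S(S(add(add(Z, SSZ), Z)))
  [5] S(S(add(SSZ, Z)))
  [6] S(S(S(add(SZ, Z))))
  [7] S(S(S(S(add(Z, Z)))))
  [8] S^4(Z)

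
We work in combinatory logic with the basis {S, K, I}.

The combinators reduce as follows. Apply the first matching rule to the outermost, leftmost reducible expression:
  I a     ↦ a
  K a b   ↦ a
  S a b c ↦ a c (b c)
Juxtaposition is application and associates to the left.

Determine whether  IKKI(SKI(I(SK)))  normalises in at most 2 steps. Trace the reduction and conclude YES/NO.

  start: IKKI(SKI(I(SK)))
  step 1: KKI(SKI(I(SK)))
  step 2: K(SKI(I(SK)))

Answer: NO — after 2 steps the term is K(SKI(I(SK))), not yet normal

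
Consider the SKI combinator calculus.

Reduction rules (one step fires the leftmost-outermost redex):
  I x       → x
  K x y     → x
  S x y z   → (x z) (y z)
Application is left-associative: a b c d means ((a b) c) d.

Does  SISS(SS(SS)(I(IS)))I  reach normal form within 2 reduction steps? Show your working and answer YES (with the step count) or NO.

Answer: NO — after 2 steps the term is S(SS)(SS(SS)(I(IS)))I, not yet normal

Derivation:
  start: SISS(SS(SS)(I(IS)))I
  →1  IS(SS)(SS(SS)(I(IS)))I
  →2  S(SS)(SS(SS)(I(IS)))I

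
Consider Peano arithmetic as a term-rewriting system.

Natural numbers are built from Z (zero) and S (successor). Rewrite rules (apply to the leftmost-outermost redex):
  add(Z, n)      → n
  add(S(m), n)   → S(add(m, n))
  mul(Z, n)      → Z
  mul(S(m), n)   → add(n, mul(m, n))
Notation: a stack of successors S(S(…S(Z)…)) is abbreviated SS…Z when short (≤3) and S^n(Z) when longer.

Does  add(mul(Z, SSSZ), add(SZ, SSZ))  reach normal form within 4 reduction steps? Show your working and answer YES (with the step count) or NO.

Answer: YES — reaches normal form SSSZ in 4 ≤ 4 steps

Derivation:
  start: add(mul(Z, SSSZ), add(SZ, SSZ))
  →1  add(Z, add(SZ, SSZ))
  →2  add(SZ, SSZ)
  →3  S(add(Z, SSZ))
  →4  SSSZ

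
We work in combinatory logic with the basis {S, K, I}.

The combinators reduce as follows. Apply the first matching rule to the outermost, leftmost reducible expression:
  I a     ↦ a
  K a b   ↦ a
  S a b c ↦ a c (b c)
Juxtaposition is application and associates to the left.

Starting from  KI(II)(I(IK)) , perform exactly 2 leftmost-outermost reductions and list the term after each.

Answer: after 2 steps: I(IK)

Derivation:
  start: KI(II)(I(IK))
  →1  I(I(IK))
  →2  I(IK)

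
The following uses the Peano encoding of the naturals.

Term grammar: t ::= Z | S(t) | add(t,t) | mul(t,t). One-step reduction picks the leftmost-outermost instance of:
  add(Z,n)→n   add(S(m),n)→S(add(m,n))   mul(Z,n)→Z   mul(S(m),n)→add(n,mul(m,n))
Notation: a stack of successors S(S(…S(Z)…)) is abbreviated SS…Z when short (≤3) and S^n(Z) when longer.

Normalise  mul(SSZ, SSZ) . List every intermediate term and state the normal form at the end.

Answer: normal form = S^4(Z)  (in 9 steps)

Derivation:
  start: mul(SSZ, SSZ)
  [1] add(SSZ, mul(SZ, SSZ))
  [2] S(add(SZ, mul(SZ, SSZ)))
  [3] S(S(add(Z, mul(SZ, SSZ))))
  [4] S(S(mul(SZ, SSZ)))
  [5] S(S(add(SSZ, mul(Z, SSZ))))
  [6] S(S(S(add(SZ, mul(Z, SSZ)))))
  [7] S(S(S(S(add(Z, mul(Z, SSZ))))))
  [8] S(S(S(S(mul(Z, SSZ)))))
  [9] S^4(Z)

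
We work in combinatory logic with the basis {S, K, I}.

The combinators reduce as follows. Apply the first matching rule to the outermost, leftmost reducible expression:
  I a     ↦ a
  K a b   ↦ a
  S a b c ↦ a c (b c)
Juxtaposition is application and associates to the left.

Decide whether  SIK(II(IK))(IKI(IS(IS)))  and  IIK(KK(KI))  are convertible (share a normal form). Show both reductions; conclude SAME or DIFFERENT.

Answer: SAME — A ⇓ KK, B ⇓ KK

Reduction:
Term A:
  start: SIK(II(IK))(IKI(IS(IS)))
  →1  I(II(IK))(K(II(IK)))(IKI(IS(IS)))
  →2  II(IK)(K(II(IK)))(IKI(IS(IS)))
  →3  I(IK)(K(II(IK)))(IKI(IS(IS)))
  →4  IK(K(II(IK)))(IKI(IS(IS)))
  →5  K(K(II(IK)))(IKI(IS(IS)))
  →6  K(II(IK))
  →7  K(I(IK))
  →8  K(IK)
  →9  KK

Term B:
  start: IIK(KK(KI))
  →1  IK(KK(KI))
  →2  K(KK(KI))
  →3  KK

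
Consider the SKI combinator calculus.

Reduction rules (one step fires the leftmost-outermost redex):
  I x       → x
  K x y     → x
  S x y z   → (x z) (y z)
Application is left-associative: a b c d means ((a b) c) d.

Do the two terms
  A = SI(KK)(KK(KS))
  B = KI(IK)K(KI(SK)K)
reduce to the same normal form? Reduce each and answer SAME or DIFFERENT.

Answer: SAME — A ⇓ KK, B ⇓ KK

Working:
Term A:
  start: SI(KK)(KK(KS))
  →1  I(KK(KS))(KK(KK(KS)))
  →2  KK(KS)(KK(KK(KS)))
  →3  K(KK(KK(KS)))
  →4  KK

Term B:
  start: KI(IK)K(KI(SK)K)
  →1  IK(KI(SK)K)
  →2  K(KI(SK)K)
  →3  K(IK)
  →4  KK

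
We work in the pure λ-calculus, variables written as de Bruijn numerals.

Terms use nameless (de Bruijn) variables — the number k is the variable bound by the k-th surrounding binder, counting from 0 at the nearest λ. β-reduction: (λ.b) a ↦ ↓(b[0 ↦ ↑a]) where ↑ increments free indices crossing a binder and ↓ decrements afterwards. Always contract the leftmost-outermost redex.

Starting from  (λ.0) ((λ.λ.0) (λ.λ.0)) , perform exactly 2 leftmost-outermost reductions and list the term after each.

  start: (λ.0) ((λ.λ.0) (λ.λ.0))
  [1] (λ.λ.0) (λ.λ.0)
  [2] λ.0

Answer: after 2 steps: λ.0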